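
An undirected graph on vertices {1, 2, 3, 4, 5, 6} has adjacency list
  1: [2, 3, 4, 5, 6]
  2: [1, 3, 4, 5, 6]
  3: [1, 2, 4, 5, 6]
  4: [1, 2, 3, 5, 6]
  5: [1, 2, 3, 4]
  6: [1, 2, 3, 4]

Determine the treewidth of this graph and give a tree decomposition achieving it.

Each bag holds 5 vertices, so the decomposition has width 4, which upper-bounds the treewidth. Conversely, {1, 2, 3, 4, 5} is a clique of size 5, and the vertices of any clique must share a bag in every tree decomposition; so some bag has ≥ 5 vertices and tw(G) ≥ 4. The upper and lower bounds meet at 4, so that is the treewidth.

Treewidth 4.
One optimal decomposition is:
Bags: B1 = {1, 2, 3, 4, 6}  B2 = {1, 2, 3, 4, 5}
Tree: B1–B2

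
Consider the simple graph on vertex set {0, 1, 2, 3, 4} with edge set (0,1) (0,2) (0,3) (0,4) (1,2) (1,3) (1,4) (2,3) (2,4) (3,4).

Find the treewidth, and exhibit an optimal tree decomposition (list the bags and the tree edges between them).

A single bag containing all 5 vertices is trivially a valid decomposition of width 4. For the lower bound, the 5 vertices {0, 1, 2, 3, 4} are pairwise adjacent, and any tree decomposition puts a clique entirely inside one bag — forcing width ≥ 4. The upper and lower bounds meet at 4, so that is the treewidth.

Treewidth 4.
One optimal decomposition is:
Bags: B1 = {0, 1, 2, 3, 4}
Tree: (single bag)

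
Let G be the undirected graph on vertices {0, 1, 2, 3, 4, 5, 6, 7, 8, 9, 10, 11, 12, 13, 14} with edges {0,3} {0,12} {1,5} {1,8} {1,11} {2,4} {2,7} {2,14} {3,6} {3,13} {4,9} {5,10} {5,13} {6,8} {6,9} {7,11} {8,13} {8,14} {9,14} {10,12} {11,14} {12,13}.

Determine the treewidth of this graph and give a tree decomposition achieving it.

Treewidth 3.
Bags: B1 = {2, 4, 7, 9}  B2 = {2, 7, 9, 14}  B3 = {7, 9, 11, 14}  B4 = {6, 9, 11, 14}  B5 = {6, 8, 11, 14}  B6 = {1, 6, 8, 11}  B7 = {1, 3, 6, 8}  B8 = {1, 3, 8, 13}  B9 = {1, 3, 5, 13}  B10 = {0, 3, 5, 13}  B11 = {0, 5, 12, 13}  B12 = {0, 5, 10, 12}
Tree: B1–B2, B2–B3, B3–B4, B4–B5, B5–B6, B6–B7, B7–B8, B8–B9, B9–B10, B10–B11, B11–B12

Each bag holds 4 vertices, so the decomposition has width 3, which upper-bounds the treewidth. For the lower bound: the 4 vertex sets {2,4,7}, {9}, {14}, {1,6,8,11} are disjoint, each induces a connected subgraph, and every pair is joined by at least one edge of G. Contracting each set to a single vertex therefore yields K_{4} as a minor, and since treewidth is minor-monotone, tw(G) ≥ tw(K_{4}) = 3. Combining the bounds, tw(G) = 3.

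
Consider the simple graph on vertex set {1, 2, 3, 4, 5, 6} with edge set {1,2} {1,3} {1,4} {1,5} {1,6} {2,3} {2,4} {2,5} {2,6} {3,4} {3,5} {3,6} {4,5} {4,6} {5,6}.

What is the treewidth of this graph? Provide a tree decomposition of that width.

A single bag containing all 6 vertices is trivially a valid decomposition of width 5. On the other hand G contains the 6-clique {1, 2, 3, 4, 5, 6}. A clique must lie in a single bag of any decomposition, so no decomposition can have width below 5. Therefore the treewidth is 5.

Treewidth 5.
One such decomposition:
Bags: B1 = {1, 2, 3, 4, 5, 6}
Tree: (single bag)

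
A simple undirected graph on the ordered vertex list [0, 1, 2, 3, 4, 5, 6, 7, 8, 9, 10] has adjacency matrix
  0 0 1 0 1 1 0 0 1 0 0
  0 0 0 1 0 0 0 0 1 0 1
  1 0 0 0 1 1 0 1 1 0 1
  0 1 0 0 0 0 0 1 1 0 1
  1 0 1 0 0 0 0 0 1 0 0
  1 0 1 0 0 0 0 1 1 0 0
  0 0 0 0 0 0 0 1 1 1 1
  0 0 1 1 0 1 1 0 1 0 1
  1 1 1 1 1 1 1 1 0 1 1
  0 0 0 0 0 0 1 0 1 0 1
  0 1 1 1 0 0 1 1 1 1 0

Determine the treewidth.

A width-3 tree decomposition is:
Bags: B1 = {6, 7, 8, 10}  B2 = {2, 7, 8, 10}  B3 = {2, 5, 7, 8}  B4 = {0, 2, 5, 8}  B5 = {6, 8, 9, 10}  B6 = {3, 7, 8, 10}  B7 = {0, 2, 4, 8}  B8 = {1, 3, 8, 10}
Tree: B1–B2, B2–B3, B3–B4, B1–B5, B2–B6, B4–B7, B6–B8
Every bag has size at most 4, so the width is 4 − 1 = 3 and tw(G) ≤ 3. Conversely, {0, 2, 4, 8} is a clique of size 4, and the vertices of any clique must share a bag in every tree decomposition; so some bag has ≥ 4 vertices and tw(G) ≥ 3. Hence tw(G) = 3 exactly.

3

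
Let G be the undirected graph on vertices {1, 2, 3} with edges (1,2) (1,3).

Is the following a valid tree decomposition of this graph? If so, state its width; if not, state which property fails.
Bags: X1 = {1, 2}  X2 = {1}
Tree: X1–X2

A tree decomposition must satisfy three properties: every vertex lies in some bag; for every edge, both endpoints lie together in some bag; and for every vertex, the bags containing it form a connected subtree. Here vertex 3 appears in no bag, so the decomposition is invalid.

No — vertex 3 appears in no bag.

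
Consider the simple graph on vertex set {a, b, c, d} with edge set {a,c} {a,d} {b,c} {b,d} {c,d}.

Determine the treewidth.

2

A width-2 tree decomposition is:
Bags: B1 = {b, c, d}  B2 = {a, c, d}
Tree: B1–B2
Each bag holds 3 vertices, so the decomposition has width 2, which upper-bounds the treewidth. On the other hand G contains the 3-clique {a, c, d}. A clique must lie in a single bag of any decomposition, so no decomposition can have width below 2. Hence tw(G) = 2 exactly.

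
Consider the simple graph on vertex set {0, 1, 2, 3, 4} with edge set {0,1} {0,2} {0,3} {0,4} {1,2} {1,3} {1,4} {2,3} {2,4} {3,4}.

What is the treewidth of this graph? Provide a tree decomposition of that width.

A single bag containing all 5 vertices is trivially a valid decomposition of width 4. Conversely, {0, 1, 2, 3, 4} is a clique of size 5, and the vertices of any clique must share a bag in every tree decomposition; so some bag has ≥ 5 vertices and tw(G) ≥ 4. Therefore the treewidth is 4.

Treewidth 4.
One optimal decomposition is:
Bags: B1 = {0, 1, 2, 3, 4}
Tree: (single bag)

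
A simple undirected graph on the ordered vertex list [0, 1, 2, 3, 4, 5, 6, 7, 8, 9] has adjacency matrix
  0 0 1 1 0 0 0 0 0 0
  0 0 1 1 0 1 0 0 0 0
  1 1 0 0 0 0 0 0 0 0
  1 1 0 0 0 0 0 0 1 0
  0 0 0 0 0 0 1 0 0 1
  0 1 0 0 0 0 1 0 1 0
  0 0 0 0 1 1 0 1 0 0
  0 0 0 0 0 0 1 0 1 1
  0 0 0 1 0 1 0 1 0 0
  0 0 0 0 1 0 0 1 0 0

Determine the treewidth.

2

A width-2 tree decomposition is:
Bags: B1 = {0, 2, 3}  B2 = {1, 2, 3}  B3 = {1, 3, 8}  B4 = {1, 5, 8}  B5 = {5, 7, 8}  B6 = {5, 6, 7}  B7 = {6, 7, 9}  B8 = {4, 6, 9}
Tree: B1–B2, B2–B3, B3–B4, B4–B5, B5–B6, B6–B7, B7–B8
The largest bag has 3 vertices, giving width 2; this decomposition certifies tw(G) ≤ 2. The edges 0–2–1–3–0 form a cycle, so G is not a tree and its treewidth is at least 2. The upper and lower bounds meet at 2, so that is the treewidth.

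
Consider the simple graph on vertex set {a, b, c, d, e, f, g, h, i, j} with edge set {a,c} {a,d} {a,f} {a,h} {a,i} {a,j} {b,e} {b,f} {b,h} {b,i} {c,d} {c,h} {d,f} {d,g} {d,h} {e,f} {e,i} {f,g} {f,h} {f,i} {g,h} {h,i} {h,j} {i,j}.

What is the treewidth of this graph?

3

A width-3 tree decomposition is:
Bags: B1 = {a, f, h, i}  B2 = {a, d, f, h}  B3 = {a, c, d, h}  B4 = {b, f, h, i}  B5 = {a, h, i, j}  B6 = {b, e, f, i}  B7 = {d, f, g, h}
Tree: B1–B2, B2–B3, B1–B4, B1–B5, B4–B6, B2–B7
Each bag holds 4 vertices, so the decomposition has width 3, which upper-bounds the treewidth. For the lower bound, the 4 vertices {b, e, f, i} are pairwise adjacent, and any tree decomposition puts a clique entirely inside one bag — forcing width ≥ 3. Combining the bounds, tw(G) = 3.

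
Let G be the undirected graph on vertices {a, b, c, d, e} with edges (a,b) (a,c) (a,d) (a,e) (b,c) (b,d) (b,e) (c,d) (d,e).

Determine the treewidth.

A width-3 tree decomposition is:
Bags: B1 = {a, b, d, e}  B2 = {a, b, c, d}
Tree: B1–B2
Every bag has size at most 4, so the width is 4 − 1 = 3 and tw(G) ≤ 3. For the lower bound, the 4 vertices {a, b, d, e} are pairwise adjacent, and any tree decomposition puts a clique entirely inside one bag — forcing width ≥ 3. The upper and lower bounds meet at 3, so that is the treewidth.

3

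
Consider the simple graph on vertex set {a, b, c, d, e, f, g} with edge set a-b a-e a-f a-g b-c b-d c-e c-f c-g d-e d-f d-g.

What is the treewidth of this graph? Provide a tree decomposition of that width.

Every bag has size at most 4, so the width is 4 − 1 = 3 and tw(G) ≤ 3. For the lower bound: the 4 vertex sets {c,g}, {a,f}, {d}, {b} are disjoint, each induces a connected subgraph, and every pair is joined by at least one edge of G. Contracting each set to a single vertex therefore yields K_{4} as a minor, and since treewidth is minor-monotone, tw(G) ≥ tw(K_{4}) = 3. Therefore the treewidth is 3.

Treewidth 3.
One such decomposition:
Bags: B1 = {a, c, d, g}  B2 = {a, c, d, f}  B3 = {a, b, c, d}  B4 = {a, c, d, e}
Tree: B1–B2, B2–B3, B3–B4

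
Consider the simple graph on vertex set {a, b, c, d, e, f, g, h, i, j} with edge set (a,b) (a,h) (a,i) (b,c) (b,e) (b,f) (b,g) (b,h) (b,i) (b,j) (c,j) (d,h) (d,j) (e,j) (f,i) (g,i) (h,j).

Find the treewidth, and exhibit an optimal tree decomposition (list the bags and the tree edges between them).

The largest bag has 3 vertices, giving width 2; this decomposition certifies tw(G) ≤ 2. On the other hand G contains the 3-clique {d, h, j}. A clique must lie in a single bag of any decomposition, so no decomposition can have width below 2. Hence tw(G) = 2 exactly.

Treewidth 2.
One such decomposition:
Bags: B1 = {a, b, h}  B2 = {a, b, i}  B3 = {b, h, j}  B4 = {b, f, i}  B5 = {b, c, j}  B6 = {b, g, i}  B7 = {b, e, j}  B8 = {d, h, j}
Tree: B1–B2, B1–B3, B2–B4, B3–B5, B4–B6, B5–B7, B3–B8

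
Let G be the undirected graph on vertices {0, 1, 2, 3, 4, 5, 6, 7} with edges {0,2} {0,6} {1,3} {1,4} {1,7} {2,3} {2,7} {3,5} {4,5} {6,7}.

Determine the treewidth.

2

A width-2 tree decomposition is:
Bags: B1 = {1, 4, 5}  B2 = {1, 3, 5}  B3 = {1, 3, 7}  B4 = {2, 3, 7}  B5 = {2, 6, 7}  B6 = {0, 2, 6}
Tree: B1–B2, B2–B3, B3–B4, B4–B5, B5–B6
The largest bag has 3 vertices, giving width 2; this decomposition certifies tw(G) ≤ 2. For the lower bound, G contains the cycle 4–5–3–1–4, so G is not a forest; only forests have treewidth ≤ 1, hence tw(G) ≥ 2. Combining the bounds, tw(G) = 2.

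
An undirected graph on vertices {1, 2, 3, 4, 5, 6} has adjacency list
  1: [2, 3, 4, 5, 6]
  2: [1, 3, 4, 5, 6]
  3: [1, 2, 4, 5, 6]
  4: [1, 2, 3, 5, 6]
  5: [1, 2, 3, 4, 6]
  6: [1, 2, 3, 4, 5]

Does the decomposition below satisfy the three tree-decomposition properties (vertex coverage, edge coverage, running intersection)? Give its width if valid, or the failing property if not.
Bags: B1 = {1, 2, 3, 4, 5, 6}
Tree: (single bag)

Checking the three conditions: (i) the bags cover all of {1, 2, 3, 4, 5, 6}; (ii) for each edge, some bag contains both endpoints; (iii) the bags containing any fixed vertex form a subtree. All hold, so the decomposition is valid with width 6 − 1 = 5.

Yes; width 5.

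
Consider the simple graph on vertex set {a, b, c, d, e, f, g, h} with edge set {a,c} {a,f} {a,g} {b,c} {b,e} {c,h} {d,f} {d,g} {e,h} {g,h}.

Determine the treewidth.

A width-2 tree decomposition is:
Bags: B1 = {b, c, e}  B2 = {c, e, h}  B3 = {a, c, h}  B4 = {a, g, h}  B5 = {a, f, g}  B6 = {d, f, g}
Tree: B1–B2, B2–B3, B3–B4, B4–B5, B5–B6
Every bag has size at most 3, so the width is 3 − 1 = 2 and tw(G) ≤ 2. The edges b–e–h–c–b form a cycle, so G is not a tree and its treewidth is at least 2. The upper and lower bounds meet at 2, so that is the treewidth.

2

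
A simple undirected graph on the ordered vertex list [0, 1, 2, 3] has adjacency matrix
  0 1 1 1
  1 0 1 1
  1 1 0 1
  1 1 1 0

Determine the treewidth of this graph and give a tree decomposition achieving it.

A single bag containing all 4 vertices is trivially a valid decomposition of width 3. Conversely, {0, 1, 2, 3} is a clique of size 4, and the vertices of any clique must share a bag in every tree decomposition; so some bag has ≥ 4 vertices and tw(G) ≥ 3. Hence tw(G) = 3 exactly.

Treewidth 3.
One such decomposition:
Bags: B1 = {0, 1, 2, 3}
Tree: (single bag)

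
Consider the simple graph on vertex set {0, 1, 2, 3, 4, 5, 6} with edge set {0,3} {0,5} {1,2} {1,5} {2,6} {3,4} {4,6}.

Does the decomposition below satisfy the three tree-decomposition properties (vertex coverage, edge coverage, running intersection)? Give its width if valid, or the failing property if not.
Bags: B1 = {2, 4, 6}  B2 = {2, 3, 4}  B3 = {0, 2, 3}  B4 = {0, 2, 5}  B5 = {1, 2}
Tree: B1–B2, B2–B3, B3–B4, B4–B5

No — edge (5,1) lies in no bag.

A tree decomposition must satisfy three properties: every vertex lies in some bag; for every edge, both endpoints lie together in some bag; and for every vertex, the bags containing it form a connected subtree. Here edge (5,1) lies in no bag, so the decomposition is invalid.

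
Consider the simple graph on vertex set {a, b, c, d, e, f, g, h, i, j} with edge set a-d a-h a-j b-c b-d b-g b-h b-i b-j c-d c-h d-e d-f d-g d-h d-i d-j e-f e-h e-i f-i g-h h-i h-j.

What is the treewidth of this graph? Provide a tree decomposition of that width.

Treewidth 3.
Bags: B1 = {d, e, h, i}  B2 = {b, d, h, i}  B3 = {b, d, h, j}  B4 = {a, d, h, j}  B5 = {d, e, f, i}  B6 = {b, c, d, h}  B7 = {b, d, g, h}
Tree: B1–B2, B2–B3, B3–B4, B1–B5, B3–B6, B3–B7

Each bag holds 4 vertices, so the decomposition has width 3, which upper-bounds the treewidth. On the other hand G contains the 4-clique {d, e, h, i}. A clique must lie in a single bag of any decomposition, so no decomposition can have width below 3. The upper and lower bounds meet at 3, so that is the treewidth.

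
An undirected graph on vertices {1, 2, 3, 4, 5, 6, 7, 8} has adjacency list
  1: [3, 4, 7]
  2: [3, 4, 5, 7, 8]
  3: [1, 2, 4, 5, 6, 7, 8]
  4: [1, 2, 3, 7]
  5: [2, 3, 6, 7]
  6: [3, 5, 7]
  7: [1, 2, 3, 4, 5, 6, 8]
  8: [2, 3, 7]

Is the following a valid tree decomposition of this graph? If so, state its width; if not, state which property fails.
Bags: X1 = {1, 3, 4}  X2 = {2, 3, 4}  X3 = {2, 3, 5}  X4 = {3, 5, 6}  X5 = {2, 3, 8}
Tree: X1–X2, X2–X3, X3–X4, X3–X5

A tree decomposition must satisfy three properties: every vertex lies in some bag; for every edge, both endpoints lie together in some bag; and for every vertex, the bags containing it form a connected subtree. Here vertex 7 appears in no bag, so the decomposition is invalid.

No — vertex 7 appears in no bag.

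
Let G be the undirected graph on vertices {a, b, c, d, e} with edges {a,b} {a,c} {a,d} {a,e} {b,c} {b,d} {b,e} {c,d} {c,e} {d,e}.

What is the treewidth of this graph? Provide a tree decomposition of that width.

Treewidth 4.
Bags: B1 = {a, b, c, d, e}
Tree: (single bag)

With just one bag of size 5, the width is 5 − 1 = 4, so tw(G) ≤ 4. On the other hand G contains the 5-clique {a, b, c, d, e}. A clique must lie in a single bag of any decomposition, so no decomposition can have width below 4. The upper and lower bounds meet at 4, so that is the treewidth.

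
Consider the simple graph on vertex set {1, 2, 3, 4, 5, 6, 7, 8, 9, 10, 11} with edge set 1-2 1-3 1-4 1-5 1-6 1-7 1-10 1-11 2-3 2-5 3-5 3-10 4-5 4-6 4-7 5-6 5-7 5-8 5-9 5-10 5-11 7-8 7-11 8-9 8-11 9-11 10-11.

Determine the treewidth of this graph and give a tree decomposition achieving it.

Treewidth 3.
Bags: B1 = {1, 5, 7, 11}  B2 = {1, 4, 5, 7}  B3 = {1, 4, 5, 6}  B4 = {5, 7, 8, 11}  B5 = {1, 5, 10, 11}  B6 = {5, 8, 9, 11}  B7 = {1, 3, 5, 10}  B8 = {1, 2, 3, 5}
Tree: B1–B2, B2–B3, B1–B4, B1–B5, B4–B6, B5–B7, B7–B8

The largest bag has 4 vertices, giving width 3; this decomposition certifies tw(G) ≤ 3. Conversely, {5, 8, 9, 11} is a clique of size 4, and the vertices of any clique must share a bag in every tree decomposition; so some bag has ≥ 4 vertices and tw(G) ≥ 3. Hence tw(G) = 3 exactly.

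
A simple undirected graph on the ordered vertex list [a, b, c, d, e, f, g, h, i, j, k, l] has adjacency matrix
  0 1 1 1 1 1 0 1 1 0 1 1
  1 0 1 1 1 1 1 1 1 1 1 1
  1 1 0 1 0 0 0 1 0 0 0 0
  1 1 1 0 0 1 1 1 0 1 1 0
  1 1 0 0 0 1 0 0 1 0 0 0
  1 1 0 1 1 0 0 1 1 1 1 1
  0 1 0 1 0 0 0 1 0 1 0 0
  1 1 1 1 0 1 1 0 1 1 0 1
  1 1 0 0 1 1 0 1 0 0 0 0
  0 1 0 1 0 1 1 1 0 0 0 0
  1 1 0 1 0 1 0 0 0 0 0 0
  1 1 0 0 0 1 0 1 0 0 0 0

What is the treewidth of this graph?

4

A width-4 tree decomposition is:
Bags: B1 = {a, b, f, h, i}  B2 = {a, b, e, f, i}  B3 = {a, b, f, h, l}  B4 = {a, b, d, f, h}  B5 = {a, b, c, d, h}  B6 = {a, b, d, f, k}  B7 = {b, d, f, h, j}  B8 = {b, d, g, h, j}
Tree: B1–B2, B1–B3, B3–B4, B4–B5, B4–B6, B4–B7, B7–B8
Each bag holds 5 vertices, so the decomposition has width 4, which upper-bounds the treewidth. For the lower bound, the 5 vertices {b, d, g, h, j} are pairwise adjacent, and any tree decomposition puts a clique entirely inside one bag — forcing width ≥ 4. The upper and lower bounds meet at 4, so that is the treewidth.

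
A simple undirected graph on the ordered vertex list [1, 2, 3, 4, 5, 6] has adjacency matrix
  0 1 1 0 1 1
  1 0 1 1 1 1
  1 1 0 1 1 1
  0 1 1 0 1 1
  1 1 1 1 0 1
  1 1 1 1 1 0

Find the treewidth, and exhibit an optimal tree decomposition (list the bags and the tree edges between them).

Each bag holds 5 vertices, so the decomposition has width 4, which upper-bounds the treewidth. Conversely, {1, 2, 3, 5, 6} is a clique of size 5, and the vertices of any clique must share a bag in every tree decomposition; so some bag has ≥ 5 vertices and tw(G) ≥ 4. The upper and lower bounds meet at 4, so that is the treewidth.

Treewidth 4.
Bags: B1 = {2, 3, 4, 5, 6}  B2 = {1, 2, 3, 5, 6}
Tree: B1–B2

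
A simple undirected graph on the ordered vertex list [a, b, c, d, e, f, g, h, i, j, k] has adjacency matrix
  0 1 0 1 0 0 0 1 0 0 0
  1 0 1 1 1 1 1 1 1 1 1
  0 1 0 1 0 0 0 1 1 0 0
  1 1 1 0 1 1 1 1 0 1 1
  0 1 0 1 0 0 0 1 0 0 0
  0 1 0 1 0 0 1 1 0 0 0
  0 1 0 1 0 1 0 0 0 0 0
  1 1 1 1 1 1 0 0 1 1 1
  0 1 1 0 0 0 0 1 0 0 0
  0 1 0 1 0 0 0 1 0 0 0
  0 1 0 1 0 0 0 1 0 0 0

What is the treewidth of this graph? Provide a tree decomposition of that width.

Treewidth 3.
One such decomposition:
Bags: B1 = {b, c, d, h}  B2 = {b, c, h, i}  B3 = {a, b, d, h}  B4 = {b, d, h, j}  B5 = {b, d, e, h}  B6 = {b, d, h, k}  B7 = {b, d, f, h}  B8 = {b, d, f, g}
Tree: B1–B2, B1–B3, B3–B4, B3–B5, B3–B6, B5–B7, B7–B8

Every bag has size at most 4, so the width is 4 − 1 = 3 and tw(G) ≤ 3. Conversely, {b, d, f, g} is a clique of size 4, and the vertices of any clique must share a bag in every tree decomposition; so some bag has ≥ 4 vertices and tw(G) ≥ 3. Hence tw(G) = 3 exactly.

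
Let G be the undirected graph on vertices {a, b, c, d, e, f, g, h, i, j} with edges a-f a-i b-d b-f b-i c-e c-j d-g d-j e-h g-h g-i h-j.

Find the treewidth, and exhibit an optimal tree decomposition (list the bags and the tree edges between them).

Treewidth 2.
One optimal decomposition is:
Bags: B1 = {c, e, h}  B2 = {c, h, j}  B3 = {g, h, j}  B4 = {d, g, j}  B5 = {d, g, i}  B6 = {b, d, i}  B7 = {a, b, i}  B8 = {a, b, f}
Tree: B1–B2, B2–B3, B3–B4, B4–B5, B5–B6, B6–B7, B7–B8

Each bag holds 3 vertices, so the decomposition has width 2, which upper-bounds the treewidth. The edges e–c–j–h–e form a cycle, so G is not a tree and its treewidth is at least 2. Hence tw(G) = 2 exactly.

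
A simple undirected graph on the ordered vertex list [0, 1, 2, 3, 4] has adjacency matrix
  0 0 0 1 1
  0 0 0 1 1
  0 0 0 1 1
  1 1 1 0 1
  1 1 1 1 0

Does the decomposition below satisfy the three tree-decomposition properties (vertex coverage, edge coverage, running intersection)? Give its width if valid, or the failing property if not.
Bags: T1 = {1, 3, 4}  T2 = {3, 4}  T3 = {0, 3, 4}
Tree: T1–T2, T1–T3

No — vertex 2 appears in no bag.

A tree decomposition must satisfy three properties: every vertex lies in some bag; for every edge, both endpoints lie together in some bag; and for every vertex, the bags containing it form a connected subtree. Here vertex 2 appears in no bag, so the decomposition is invalid.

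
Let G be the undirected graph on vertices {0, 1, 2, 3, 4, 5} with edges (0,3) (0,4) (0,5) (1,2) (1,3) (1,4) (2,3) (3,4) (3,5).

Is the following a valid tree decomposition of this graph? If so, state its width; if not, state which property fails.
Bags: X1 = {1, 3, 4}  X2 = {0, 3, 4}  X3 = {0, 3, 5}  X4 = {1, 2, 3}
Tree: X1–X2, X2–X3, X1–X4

Checking the three conditions: (i) the bags cover all of {0, 1, 2, 3, 4, 5}; (ii) for each edge, some bag contains both endpoints; (iii) the bags containing any fixed vertex form a subtree. All hold, so the decomposition is valid with width 3 − 1 = 2.

Yes; width 2.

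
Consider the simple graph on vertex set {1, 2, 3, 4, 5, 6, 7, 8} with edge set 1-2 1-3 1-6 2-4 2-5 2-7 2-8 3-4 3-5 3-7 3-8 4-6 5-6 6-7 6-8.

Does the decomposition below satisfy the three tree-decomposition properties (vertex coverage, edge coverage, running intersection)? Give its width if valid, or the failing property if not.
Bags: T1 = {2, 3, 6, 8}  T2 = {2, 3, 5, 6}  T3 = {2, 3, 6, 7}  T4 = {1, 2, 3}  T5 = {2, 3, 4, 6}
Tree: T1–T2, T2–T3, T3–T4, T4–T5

A tree decomposition must satisfy three properties: every vertex lies in some bag; for every edge, both endpoints lie together in some bag; and for every vertex, the bags containing it form a connected subtree. Here edge (6,1) lies in no bag, so the decomposition is invalid.

No — edge (6,1) lies in no bag.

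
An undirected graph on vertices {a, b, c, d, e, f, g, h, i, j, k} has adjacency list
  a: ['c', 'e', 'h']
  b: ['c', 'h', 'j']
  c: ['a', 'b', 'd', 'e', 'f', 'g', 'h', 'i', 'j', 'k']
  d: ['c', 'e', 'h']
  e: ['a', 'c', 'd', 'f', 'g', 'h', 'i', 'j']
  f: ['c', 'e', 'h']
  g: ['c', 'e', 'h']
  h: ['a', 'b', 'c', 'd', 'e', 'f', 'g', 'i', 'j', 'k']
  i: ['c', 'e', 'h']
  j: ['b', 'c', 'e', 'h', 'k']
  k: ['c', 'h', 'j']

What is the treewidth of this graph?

3

A width-3 tree decomposition is:
Bags: B1 = {c, e, h, j}  B2 = {c, e, h, i}  B3 = {c, h, j, k}  B4 = {c, e, f, h}  B5 = {c, e, g, h}  B6 = {c, d, e, h}  B7 = {b, c, h, j}  B8 = {a, c, e, h}
Tree: B1–B2, B1–B3, B2–B4, B4–B5, B5–B6, B1–B7, B1–B8
Each bag holds 4 vertices, so the decomposition has width 3, which upper-bounds the treewidth. Conversely, {c, d, e, h} is a clique of size 4, and the vertices of any clique must share a bag in every tree decomposition; so some bag has ≥ 4 vertices and tw(G) ≥ 3. Combining the bounds, tw(G) = 3.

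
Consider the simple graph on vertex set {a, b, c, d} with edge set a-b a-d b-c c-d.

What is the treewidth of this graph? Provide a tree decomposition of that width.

Every bag has size at most 3, so the width is 3 − 1 = 2 and tw(G) ≤ 2. For the lower bound, G contains the cycle c–d–a–b–c, so G is not a forest; only forests have treewidth ≤ 1, hence tw(G) ≥ 2. Therefore the treewidth is 2.

Treewidth 2.
One such decomposition:
Bags: B1 = {a, c, d}  B2 = {a, b, c}
Tree: B1–B2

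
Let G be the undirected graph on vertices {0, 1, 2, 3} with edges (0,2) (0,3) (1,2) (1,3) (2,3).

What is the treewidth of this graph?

A width-2 tree decomposition is:
Bags: B1 = {1, 2, 3}  B2 = {0, 2, 3}
Tree: B1–B2
Each bag holds 3 vertices, so the decomposition has width 2, which upper-bounds the treewidth. For the lower bound, the 3 vertices {0, 2, 3} are pairwise adjacent, and any tree decomposition puts a clique entirely inside one bag — forcing width ≥ 2. Therefore the treewidth is 2.

2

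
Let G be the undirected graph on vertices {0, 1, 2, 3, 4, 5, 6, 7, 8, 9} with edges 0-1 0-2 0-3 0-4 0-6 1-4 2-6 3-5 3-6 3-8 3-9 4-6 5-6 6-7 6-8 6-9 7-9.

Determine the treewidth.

A width-2 tree decomposition is:
Bags: B1 = {3, 6, 8}  B2 = {0, 3, 6}  B3 = {3, 6, 9}  B4 = {0, 4, 6}  B5 = {6, 7, 9}  B6 = {3, 5, 6}  B7 = {0, 2, 6}  B8 = {0, 1, 4}
Tree: B1–B2, B2–B3, B2–B4, B3–B5, B3–B6, B4–B7, B4–B8
Each bag holds 3 vertices, so the decomposition has width 2, which upper-bounds the treewidth. On the other hand G contains the 3-clique {0, 1, 4}. A clique must lie in a single bag of any decomposition, so no decomposition can have width below 2. Therefore the treewidth is 2.

2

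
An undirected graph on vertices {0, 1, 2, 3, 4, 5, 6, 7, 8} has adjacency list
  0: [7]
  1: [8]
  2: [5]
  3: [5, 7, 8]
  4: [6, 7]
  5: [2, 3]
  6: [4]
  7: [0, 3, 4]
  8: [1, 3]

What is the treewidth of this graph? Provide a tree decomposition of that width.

Every bag has size at most 2, so the width is 2 − 1 = 1 and tw(G) ≤ 1. Any graph with an edge has treewidth ≥ 1, and G has the edge 0–7. The upper and lower bounds meet at 1, so that is the treewidth.

Treewidth 1.
One optimal decomposition is:
Bags: B1 = {0, 7}  B2 = {4, 7}  B3 = {3, 7}  B4 = {3, 8}  B5 = {3, 5}  B6 = {2, 5}  B7 = {1, 8}  B8 = {4, 6}
Tree: B1–B2, B1–B3, B3–B4, B3–B5, B5–B6, B4–B7, B2–B8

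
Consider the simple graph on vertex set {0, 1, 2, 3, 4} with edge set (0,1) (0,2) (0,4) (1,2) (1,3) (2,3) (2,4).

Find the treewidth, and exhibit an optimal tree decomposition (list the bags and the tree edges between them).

Treewidth 2.
One optimal decomposition is:
Bags: B1 = {1, 2, 3}  B2 = {0, 1, 2}  B3 = {0, 2, 4}
Tree: B1–B2, B2–B3

Every bag has size at most 3, so the width is 3 − 1 = 2 and tw(G) ≤ 2. Conversely, {0, 1, 2} is a clique of size 3, and the vertices of any clique must share a bag in every tree decomposition; so some bag has ≥ 3 vertices and tw(G) ≥ 2. The upper and lower bounds meet at 2, so that is the treewidth.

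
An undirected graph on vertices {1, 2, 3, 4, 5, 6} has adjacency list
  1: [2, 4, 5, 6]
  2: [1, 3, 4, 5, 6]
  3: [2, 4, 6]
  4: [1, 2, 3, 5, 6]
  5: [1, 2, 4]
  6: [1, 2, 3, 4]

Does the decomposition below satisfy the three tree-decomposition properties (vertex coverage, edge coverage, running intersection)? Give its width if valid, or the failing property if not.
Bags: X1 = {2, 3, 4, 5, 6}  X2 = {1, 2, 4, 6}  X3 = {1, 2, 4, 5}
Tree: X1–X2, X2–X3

No — bags containing vertex 5 are not connected in the tree.

A tree decomposition must satisfy three properties: every vertex lies in some bag; for every edge, both endpoints lie together in some bag; and for every vertex, the bags containing it form a connected subtree. Here bags containing vertex 5 are not connected in the tree, so the decomposition is invalid.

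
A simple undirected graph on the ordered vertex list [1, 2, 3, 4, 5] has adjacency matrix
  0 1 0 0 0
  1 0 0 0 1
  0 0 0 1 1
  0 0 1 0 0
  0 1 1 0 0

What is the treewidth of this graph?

A width-1 tree decomposition is:
Bags: B1 = {1, 2}  B2 = {2, 5}  B3 = {3, 5}  B4 = {3, 4}
Tree: B1–B2, B2–B3, B3–B4
The largest bag has 2 vertices, giving width 1; this decomposition certifies tw(G) ≤ 1. Any graph with an edge has treewidth ≥ 1, and G has the edge 1–2. Combining the bounds, tw(G) = 1.

1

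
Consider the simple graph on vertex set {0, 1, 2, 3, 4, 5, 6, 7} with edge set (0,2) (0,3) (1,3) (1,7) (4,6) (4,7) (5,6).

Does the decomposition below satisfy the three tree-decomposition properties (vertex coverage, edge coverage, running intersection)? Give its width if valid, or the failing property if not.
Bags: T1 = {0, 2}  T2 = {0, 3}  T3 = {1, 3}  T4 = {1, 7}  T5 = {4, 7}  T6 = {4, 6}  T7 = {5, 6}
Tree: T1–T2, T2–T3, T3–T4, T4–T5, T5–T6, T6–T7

Yes; width 1.

Every vertex of G appears in some bag (union = {0, 1, 2, 3, 4, 5, 6, 7}); every edge is covered by a bag; and for each vertex v the set of bags containing v is connected in the bag tree. The decomposition is therefore valid. The largest bag has 2 vertices, so the width is 1.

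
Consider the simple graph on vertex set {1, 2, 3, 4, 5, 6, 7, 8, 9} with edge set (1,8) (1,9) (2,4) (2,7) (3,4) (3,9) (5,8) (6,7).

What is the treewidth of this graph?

1

A width-1 tree decomposition is:
Bags: B1 = {6, 7}  B2 = {2, 7}  B3 = {2, 4}  B4 = {3, 4}  B5 = {3, 9}  B6 = {1, 9}  B7 = {1, 8}  B8 = {5, 8}
Tree: B1–B2, B2–B3, B3–B4, B4–B5, B5–B6, B6–B7, B7–B8
Every bag has size at most 2, so the width is 2 − 1 = 1 and tw(G) ≤ 1. Since G has at least one edge (e.g. 6–7), it is not an edgeless graph, so tw(G) ≥ 1. Hence tw(G) = 1 exactly.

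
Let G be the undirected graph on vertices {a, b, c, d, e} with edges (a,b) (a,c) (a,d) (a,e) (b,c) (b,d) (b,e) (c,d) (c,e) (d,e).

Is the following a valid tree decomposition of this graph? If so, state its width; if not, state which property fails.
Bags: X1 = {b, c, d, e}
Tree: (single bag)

A tree decomposition must satisfy three properties: every vertex lies in some bag; for every edge, both endpoints lie together in some bag; and for every vertex, the bags containing it form a connected subtree. Here vertex a appears in no bag, so the decomposition is invalid.

No — vertex a appears in no bag.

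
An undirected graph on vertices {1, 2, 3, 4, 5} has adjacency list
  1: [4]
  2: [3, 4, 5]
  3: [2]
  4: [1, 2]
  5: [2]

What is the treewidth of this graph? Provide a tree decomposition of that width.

Each bag holds 2 vertices, so the decomposition has width 1, which upper-bounds the treewidth. Any graph with an edge has treewidth ≥ 1, and G has the edge 2–4. Combining the bounds, tw(G) = 1.

Treewidth 1.
Bags: B1 = {2, 4}  B2 = {1, 4}  B3 = {2, 5}  B4 = {2, 3}
Tree: B1–B2, B1–B3, B3–B4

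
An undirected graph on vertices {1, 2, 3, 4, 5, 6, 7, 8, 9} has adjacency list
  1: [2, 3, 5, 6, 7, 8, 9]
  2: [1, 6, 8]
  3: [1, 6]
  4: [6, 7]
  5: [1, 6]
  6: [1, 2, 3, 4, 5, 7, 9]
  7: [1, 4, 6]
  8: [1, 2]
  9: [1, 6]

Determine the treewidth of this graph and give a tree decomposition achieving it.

Treewidth 2.
Bags: B1 = {1, 2, 6}  B2 = {1, 3, 6}  B3 = {1, 6, 7}  B4 = {1, 5, 6}  B5 = {1, 2, 8}  B6 = {4, 6, 7}  B7 = {1, 6, 9}
Tree: B1–B2, B1–B3, B2–B4, B1–B5, B3–B6, B4–B7

The largest bag has 3 vertices, giving width 2; this decomposition certifies tw(G) ≤ 2. Conversely, {1, 2, 8} is a clique of size 3, and the vertices of any clique must share a bag in every tree decomposition; so some bag has ≥ 3 vertices and tw(G) ≥ 2. Hence tw(G) = 2 exactly.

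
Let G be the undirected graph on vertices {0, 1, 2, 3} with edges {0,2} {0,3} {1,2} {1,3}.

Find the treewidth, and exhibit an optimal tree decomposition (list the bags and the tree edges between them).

Treewidth 2.
One optimal decomposition is:
Bags: B1 = {0, 1, 3}  B2 = {0, 1, 2}
Tree: B1–B2

Each bag holds 3 vertices, so the decomposition has width 2, which upper-bounds the treewidth. The edges 1–3–0–2–1 form a cycle, so G is not a tree and its treewidth is at least 2. Combining the bounds, tw(G) = 2.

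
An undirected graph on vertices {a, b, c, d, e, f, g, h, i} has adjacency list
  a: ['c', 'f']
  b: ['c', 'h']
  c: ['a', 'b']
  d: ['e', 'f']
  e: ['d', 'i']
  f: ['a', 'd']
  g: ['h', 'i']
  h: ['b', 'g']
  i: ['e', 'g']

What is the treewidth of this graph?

2

A width-2 tree decomposition is:
Bags: B1 = {d, e, i}  B2 = {d, g, i}  B3 = {d, g, h}  B4 = {b, d, h}  B5 = {b, c, d}  B6 = {a, c, d}  B7 = {a, d, f}
Tree: B1–B2, B2–B3, B3–B4, B4–B5, B5–B6, B6–B7
Every bag has size at most 3, so the width is 3 − 1 = 2 and tw(G) ≤ 2. Since d–e–i–g–h–b–c–a–f–d is a cycle in G, G is not acyclic. Forests are exactly the graphs of treewidth ≤ 1, so tw(G) ≥ 2. The upper and lower bounds meet at 2, so that is the treewidth.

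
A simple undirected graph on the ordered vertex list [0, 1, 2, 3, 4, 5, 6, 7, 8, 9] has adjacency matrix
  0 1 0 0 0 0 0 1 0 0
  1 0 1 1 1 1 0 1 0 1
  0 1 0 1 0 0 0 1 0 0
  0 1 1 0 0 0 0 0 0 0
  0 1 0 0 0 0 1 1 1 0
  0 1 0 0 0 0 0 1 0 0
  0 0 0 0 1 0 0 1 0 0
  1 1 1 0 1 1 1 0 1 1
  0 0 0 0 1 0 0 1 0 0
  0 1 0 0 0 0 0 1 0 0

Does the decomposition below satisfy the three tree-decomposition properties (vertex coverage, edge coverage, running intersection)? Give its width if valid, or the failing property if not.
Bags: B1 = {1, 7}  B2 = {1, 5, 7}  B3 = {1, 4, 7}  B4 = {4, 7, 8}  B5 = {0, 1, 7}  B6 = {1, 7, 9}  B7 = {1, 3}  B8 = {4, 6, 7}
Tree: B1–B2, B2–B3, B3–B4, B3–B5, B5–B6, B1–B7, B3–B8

No — vertex 2 appears in no bag.

A tree decomposition must satisfy three properties: every vertex lies in some bag; for every edge, both endpoints lie together in some bag; and for every vertex, the bags containing it form a connected subtree. Here vertex 2 appears in no bag, so the decomposition is invalid.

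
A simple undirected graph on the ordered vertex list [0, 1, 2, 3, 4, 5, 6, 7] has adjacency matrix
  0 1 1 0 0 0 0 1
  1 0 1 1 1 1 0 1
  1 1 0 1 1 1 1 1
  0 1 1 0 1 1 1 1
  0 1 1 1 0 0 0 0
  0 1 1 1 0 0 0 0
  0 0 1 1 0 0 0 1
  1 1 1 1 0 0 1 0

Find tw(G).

3

A width-3 tree decomposition is:
Bags: B1 = {0, 1, 2, 7}  B2 = {1, 2, 3, 7}  B3 = {2, 3, 6, 7}  B4 = {1, 2, 3, 5}  B5 = {1, 2, 3, 4}
Tree: B1–B2, B2–B3, B2–B4, B2–B5
The largest bag has 4 vertices, giving width 3; this decomposition certifies tw(G) ≤ 3. For the lower bound, the 4 vertices {0, 1, 2, 7} are pairwise adjacent, and any tree decomposition puts a clique entirely inside one bag — forcing width ≥ 3. Therefore the treewidth is 3.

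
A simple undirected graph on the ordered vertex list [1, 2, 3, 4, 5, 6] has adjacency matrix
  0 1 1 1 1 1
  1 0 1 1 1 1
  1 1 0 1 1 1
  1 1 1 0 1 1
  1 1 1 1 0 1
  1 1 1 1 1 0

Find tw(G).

A width-5 tree decomposition is:
Bags: B1 = {1, 2, 3, 4, 5, 6}
Tree: (single bag)
A single bag containing all 6 vertices is trivially a valid decomposition of width 5. On the other hand G contains the 6-clique {1, 2, 3, 4, 5, 6}. A clique must lie in a single bag of any decomposition, so no decomposition can have width below 5. Combining the bounds, tw(G) = 5.

5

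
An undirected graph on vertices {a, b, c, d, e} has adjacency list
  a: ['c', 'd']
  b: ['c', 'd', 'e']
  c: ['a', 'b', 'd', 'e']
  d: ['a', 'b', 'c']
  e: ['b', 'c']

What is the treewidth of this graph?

2

A width-2 tree decomposition is:
Bags: B1 = {b, c, d}  B2 = {a, c, d}  B3 = {b, c, e}
Tree: B1–B2, B1–B3
Each bag holds 3 vertices, so the decomposition has width 2, which upper-bounds the treewidth. On the other hand G contains the 3-clique {a, c, d}. A clique must lie in a single bag of any decomposition, so no decomposition can have width below 2. Therefore the treewidth is 2.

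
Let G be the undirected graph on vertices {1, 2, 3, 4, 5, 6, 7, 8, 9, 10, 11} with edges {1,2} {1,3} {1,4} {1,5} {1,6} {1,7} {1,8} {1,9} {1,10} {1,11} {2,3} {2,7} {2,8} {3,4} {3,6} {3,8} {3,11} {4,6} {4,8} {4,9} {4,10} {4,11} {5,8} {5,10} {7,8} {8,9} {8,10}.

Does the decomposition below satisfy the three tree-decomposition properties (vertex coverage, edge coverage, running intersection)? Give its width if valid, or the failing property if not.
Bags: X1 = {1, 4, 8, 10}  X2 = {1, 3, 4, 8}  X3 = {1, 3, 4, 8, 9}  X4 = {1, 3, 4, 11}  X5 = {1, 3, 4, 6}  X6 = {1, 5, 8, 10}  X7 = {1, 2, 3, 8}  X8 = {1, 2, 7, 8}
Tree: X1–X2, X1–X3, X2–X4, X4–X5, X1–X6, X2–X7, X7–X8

A tree decomposition must satisfy three properties: every vertex lies in some bag; for every edge, both endpoints lie together in some bag; and for every vertex, the bags containing it form a connected subtree. Here bags containing vertex 3 are not connected in the tree, so the decomposition is invalid.

No — bags containing vertex 3 are not connected in the tree.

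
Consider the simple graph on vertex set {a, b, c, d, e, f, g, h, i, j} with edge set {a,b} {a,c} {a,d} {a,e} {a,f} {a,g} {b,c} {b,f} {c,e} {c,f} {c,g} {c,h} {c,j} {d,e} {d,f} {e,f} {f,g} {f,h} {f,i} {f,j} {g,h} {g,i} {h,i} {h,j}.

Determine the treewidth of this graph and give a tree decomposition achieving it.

Treewidth 3.
One optimal decomposition is:
Bags: B1 = {c, f, g, h}  B2 = {a, c, f, g}  B3 = {a, c, e, f}  B4 = {c, f, h, j}  B5 = {a, d, e, f}  B6 = {f, g, h, i}  B7 = {a, b, c, f}
Tree: B1–B2, B2–B3, B1–B4, B3–B5, B1–B6, B3–B7

Every bag has size at most 4, so the width is 4 − 1 = 3 and tw(G) ≤ 3. Conversely, {a, d, e, f} is a clique of size 4, and the vertices of any clique must share a bag in every tree decomposition; so some bag has ≥ 4 vertices and tw(G) ≥ 3. Combining the bounds, tw(G) = 3.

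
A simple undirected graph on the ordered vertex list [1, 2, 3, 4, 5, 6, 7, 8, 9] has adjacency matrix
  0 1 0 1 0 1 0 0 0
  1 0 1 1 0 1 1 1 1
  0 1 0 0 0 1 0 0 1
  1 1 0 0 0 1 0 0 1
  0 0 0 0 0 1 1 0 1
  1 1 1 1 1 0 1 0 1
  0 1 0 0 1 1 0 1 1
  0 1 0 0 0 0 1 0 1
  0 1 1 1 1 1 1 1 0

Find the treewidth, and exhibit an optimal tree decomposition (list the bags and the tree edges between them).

Treewidth 3.
One such decomposition:
Bags: B1 = {2, 6, 7, 9}  B2 = {2, 4, 6, 9}  B3 = {5, 6, 7, 9}  B4 = {1, 2, 4, 6}  B5 = {2, 3, 6, 9}  B6 = {2, 7, 8, 9}
Tree: B1–B2, B1–B3, B2–B4, B2–B5, B1–B6

Every bag has size at most 4, so the width is 4 − 1 = 3 and tw(G) ≤ 3. On the other hand G contains the 4-clique {2, 7, 8, 9}. A clique must lie in a single bag of any decomposition, so no decomposition can have width below 3. Hence tw(G) = 3 exactly.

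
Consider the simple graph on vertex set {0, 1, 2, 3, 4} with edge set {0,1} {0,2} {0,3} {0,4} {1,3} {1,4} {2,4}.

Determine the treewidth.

A width-2 tree decomposition is:
Bags: B1 = {0, 1, 3}  B2 = {0, 1, 4}  B3 = {0, 2, 4}
Tree: B1–B2, B2–B3
The largest bag has 3 vertices, giving width 2; this decomposition certifies tw(G) ≤ 2. On the other hand G contains the 3-clique {0, 1, 3}. A clique must lie in a single bag of any decomposition, so no decomposition can have width below 2. Combining the bounds, tw(G) = 2.

2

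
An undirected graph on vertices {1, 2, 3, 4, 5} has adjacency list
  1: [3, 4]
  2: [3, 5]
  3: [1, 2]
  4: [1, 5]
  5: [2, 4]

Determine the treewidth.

A width-2 tree decomposition is:
Bags: B1 = {2, 3, 5}  B2 = {1, 3, 5}  B3 = {1, 4, 5}
Tree: B1–B2, B2–B3
Every bag has size at most 3, so the width is 3 − 1 = 2 and tw(G) ≤ 2. For the lower bound, G contains the cycle 5–2–3–1–4–5, so G is not a forest; only forests have treewidth ≤ 1, hence tw(G) ≥ 2. Hence tw(G) = 2 exactly.

2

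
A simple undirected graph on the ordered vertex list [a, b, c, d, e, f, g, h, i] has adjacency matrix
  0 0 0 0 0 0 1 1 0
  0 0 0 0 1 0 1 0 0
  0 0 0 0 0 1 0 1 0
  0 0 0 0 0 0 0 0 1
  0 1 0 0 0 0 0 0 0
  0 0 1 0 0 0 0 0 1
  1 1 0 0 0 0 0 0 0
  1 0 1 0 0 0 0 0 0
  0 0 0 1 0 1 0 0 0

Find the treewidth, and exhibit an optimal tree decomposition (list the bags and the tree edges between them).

Each bag holds 2 vertices, so the decomposition has width 1, which upper-bounds the treewidth. Any graph with an edge has treewidth ≥ 1, and G has the edge d–i. The upper and lower bounds meet at 1, so that is the treewidth.

Treewidth 1.
One optimal decomposition is:
Bags: B1 = {d, i}  B2 = {f, i}  B3 = {c, f}  B4 = {c, h}  B5 = {a, h}  B6 = {a, g}  B7 = {b, g}  B8 = {b, e}
Tree: B1–B2, B2–B3, B3–B4, B4–B5, B5–B6, B6–B7, B7–B8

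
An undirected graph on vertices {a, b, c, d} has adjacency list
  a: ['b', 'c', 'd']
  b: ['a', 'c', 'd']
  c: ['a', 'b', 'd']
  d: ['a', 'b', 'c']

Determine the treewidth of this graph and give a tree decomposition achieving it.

Treewidth 3.
One such decomposition:
Bags: B1 = {a, b, c, d}
Tree: (single bag)

A single bag containing all 4 vertices is trivially a valid decomposition of width 3. For the lower bound, the 4 vertices {a, b, c, d} are pairwise adjacent, and any tree decomposition puts a clique entirely inside one bag — forcing width ≥ 3. Hence tw(G) = 3 exactly.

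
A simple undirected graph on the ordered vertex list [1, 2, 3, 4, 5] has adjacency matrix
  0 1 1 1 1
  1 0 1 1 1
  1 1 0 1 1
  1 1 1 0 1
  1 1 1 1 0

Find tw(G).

4

A width-4 tree decomposition is:
Bags: B1 = {1, 2, 3, 4, 5}
Tree: (single bag)
With just one bag of size 5, the width is 5 − 1 = 4, so tw(G) ≤ 4. For the lower bound, the 5 vertices {1, 2, 3, 4, 5} are pairwise adjacent, and any tree decomposition puts a clique entirely inside one bag — forcing width ≥ 4. The upper and lower bounds meet at 4, so that is the treewidth.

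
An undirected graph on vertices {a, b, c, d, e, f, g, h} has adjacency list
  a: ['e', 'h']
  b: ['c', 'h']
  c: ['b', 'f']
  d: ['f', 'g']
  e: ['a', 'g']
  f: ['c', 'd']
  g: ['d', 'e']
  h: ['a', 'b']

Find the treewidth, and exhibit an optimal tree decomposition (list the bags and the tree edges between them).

Treewidth 2.
Bags: B1 = {d, e, g}  B2 = {d, e, f}  B3 = {c, e, f}  B4 = {b, c, e}  B5 = {b, e, h}  B6 = {a, e, h}
Tree: B1–B2, B2–B3, B3–B4, B4–B5, B5–B6

Each bag holds 3 vertices, so the decomposition has width 2, which upper-bounds the treewidth. For the lower bound, G contains the cycle e–g–d–f–c–b–h–a–e, so G is not a forest; only forests have treewidth ≤ 1, hence tw(G) ≥ 2. Hence tw(G) = 2 exactly.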